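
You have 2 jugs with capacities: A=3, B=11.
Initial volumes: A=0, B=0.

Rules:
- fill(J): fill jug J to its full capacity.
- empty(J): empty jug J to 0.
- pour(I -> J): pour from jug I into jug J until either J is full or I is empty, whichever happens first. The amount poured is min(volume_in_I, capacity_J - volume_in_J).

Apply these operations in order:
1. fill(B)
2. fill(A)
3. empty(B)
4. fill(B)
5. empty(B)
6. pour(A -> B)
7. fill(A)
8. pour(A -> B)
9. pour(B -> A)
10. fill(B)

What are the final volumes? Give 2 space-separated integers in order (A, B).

Answer: 3 11

Derivation:
Step 1: fill(B) -> (A=0 B=11)
Step 2: fill(A) -> (A=3 B=11)
Step 3: empty(B) -> (A=3 B=0)
Step 4: fill(B) -> (A=3 B=11)
Step 5: empty(B) -> (A=3 B=0)
Step 6: pour(A -> B) -> (A=0 B=3)
Step 7: fill(A) -> (A=3 B=3)
Step 8: pour(A -> B) -> (A=0 B=6)
Step 9: pour(B -> A) -> (A=3 B=3)
Step 10: fill(B) -> (A=3 B=11)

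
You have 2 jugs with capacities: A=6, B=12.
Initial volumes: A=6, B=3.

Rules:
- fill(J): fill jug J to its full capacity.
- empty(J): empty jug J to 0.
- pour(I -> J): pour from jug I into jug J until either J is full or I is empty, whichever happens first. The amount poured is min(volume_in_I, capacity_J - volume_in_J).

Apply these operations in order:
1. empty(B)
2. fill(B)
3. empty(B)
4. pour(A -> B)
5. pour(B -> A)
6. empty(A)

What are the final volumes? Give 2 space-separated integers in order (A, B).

Step 1: empty(B) -> (A=6 B=0)
Step 2: fill(B) -> (A=6 B=12)
Step 3: empty(B) -> (A=6 B=0)
Step 4: pour(A -> B) -> (A=0 B=6)
Step 5: pour(B -> A) -> (A=6 B=0)
Step 6: empty(A) -> (A=0 B=0)

Answer: 0 0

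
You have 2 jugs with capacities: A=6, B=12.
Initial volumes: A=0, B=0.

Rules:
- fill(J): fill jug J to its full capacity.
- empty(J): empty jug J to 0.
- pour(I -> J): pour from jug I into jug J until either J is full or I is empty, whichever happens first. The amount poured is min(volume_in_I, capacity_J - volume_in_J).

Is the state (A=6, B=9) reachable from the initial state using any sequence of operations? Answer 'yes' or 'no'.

BFS explored all 6 reachable states.
Reachable set includes: (0,0), (0,6), (0,12), (6,0), (6,6), (6,12)
Target (A=6, B=9) not in reachable set → no.

Answer: no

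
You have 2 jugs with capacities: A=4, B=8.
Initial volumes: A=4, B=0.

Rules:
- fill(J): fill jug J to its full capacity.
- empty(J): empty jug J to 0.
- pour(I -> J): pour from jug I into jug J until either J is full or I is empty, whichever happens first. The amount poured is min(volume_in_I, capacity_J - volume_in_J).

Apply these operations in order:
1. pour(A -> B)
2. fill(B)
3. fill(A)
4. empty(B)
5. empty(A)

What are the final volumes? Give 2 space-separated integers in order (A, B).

Step 1: pour(A -> B) -> (A=0 B=4)
Step 2: fill(B) -> (A=0 B=8)
Step 3: fill(A) -> (A=4 B=8)
Step 4: empty(B) -> (A=4 B=0)
Step 5: empty(A) -> (A=0 B=0)

Answer: 0 0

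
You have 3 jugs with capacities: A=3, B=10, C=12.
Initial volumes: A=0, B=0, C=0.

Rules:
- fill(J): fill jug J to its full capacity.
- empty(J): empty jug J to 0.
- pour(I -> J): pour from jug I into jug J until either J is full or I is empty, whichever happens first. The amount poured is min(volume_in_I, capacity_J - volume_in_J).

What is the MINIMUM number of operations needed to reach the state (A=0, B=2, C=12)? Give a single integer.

BFS from (A=0, B=0, C=0). One shortest path:
  1. fill(C) -> (A=0 B=0 C=12)
  2. pour(C -> B) -> (A=0 B=10 C=2)
  3. empty(B) -> (A=0 B=0 C=2)
  4. pour(C -> B) -> (A=0 B=2 C=0)
  5. fill(C) -> (A=0 B=2 C=12)
Reached target in 5 moves.

Answer: 5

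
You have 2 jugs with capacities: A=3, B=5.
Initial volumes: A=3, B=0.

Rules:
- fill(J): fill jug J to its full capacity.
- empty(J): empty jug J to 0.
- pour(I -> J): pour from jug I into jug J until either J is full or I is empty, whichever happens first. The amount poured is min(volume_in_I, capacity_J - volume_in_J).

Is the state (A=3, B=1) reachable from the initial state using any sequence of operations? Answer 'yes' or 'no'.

BFS from (A=3, B=0):
  1. pour(A -> B) -> (A=0 B=3)
  2. fill(A) -> (A=3 B=3)
  3. pour(A -> B) -> (A=1 B=5)
  4. empty(B) -> (A=1 B=0)
  5. pour(A -> B) -> (A=0 B=1)
  6. fill(A) -> (A=3 B=1)
Target reached → yes.

Answer: yes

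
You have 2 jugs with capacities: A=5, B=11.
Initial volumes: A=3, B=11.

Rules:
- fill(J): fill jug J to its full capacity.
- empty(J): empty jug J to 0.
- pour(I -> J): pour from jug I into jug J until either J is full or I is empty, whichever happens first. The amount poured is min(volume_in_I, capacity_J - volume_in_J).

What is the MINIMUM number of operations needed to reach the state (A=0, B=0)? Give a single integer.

BFS from (A=3, B=11). One shortest path:
  1. empty(A) -> (A=0 B=11)
  2. empty(B) -> (A=0 B=0)
Reached target in 2 moves.

Answer: 2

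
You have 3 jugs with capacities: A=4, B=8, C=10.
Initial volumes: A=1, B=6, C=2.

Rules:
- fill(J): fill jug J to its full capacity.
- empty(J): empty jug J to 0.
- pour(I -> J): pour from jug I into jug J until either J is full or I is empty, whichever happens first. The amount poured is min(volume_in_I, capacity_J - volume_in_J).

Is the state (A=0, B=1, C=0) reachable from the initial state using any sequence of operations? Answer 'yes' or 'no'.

BFS from (A=1, B=6, C=2):
  1. empty(B) -> (A=1 B=0 C=2)
  2. empty(C) -> (A=1 B=0 C=0)
  3. pour(A -> B) -> (A=0 B=1 C=0)
Target reached → yes.

Answer: yes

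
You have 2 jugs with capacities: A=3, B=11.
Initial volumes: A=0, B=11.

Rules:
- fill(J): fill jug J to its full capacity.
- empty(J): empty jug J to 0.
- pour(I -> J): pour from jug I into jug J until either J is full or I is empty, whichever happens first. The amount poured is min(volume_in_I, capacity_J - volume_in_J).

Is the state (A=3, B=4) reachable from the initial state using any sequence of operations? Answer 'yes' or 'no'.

Answer: yes

Derivation:
BFS from (A=0, B=11):
  1. pour(B -> A) -> (A=3 B=8)
  2. empty(A) -> (A=0 B=8)
  3. pour(B -> A) -> (A=3 B=5)
  4. empty(A) -> (A=0 B=5)
  5. pour(B -> A) -> (A=3 B=2)
  6. empty(A) -> (A=0 B=2)
  7. pour(B -> A) -> (A=2 B=0)
  8. fill(B) -> (A=2 B=11)
  9. pour(B -> A) -> (A=3 B=10)
  10. empty(A) -> (A=0 B=10)
  11. pour(B -> A) -> (A=3 B=7)
  12. empty(A) -> (A=0 B=7)
  13. pour(B -> A) -> (A=3 B=4)
Target reached → yes.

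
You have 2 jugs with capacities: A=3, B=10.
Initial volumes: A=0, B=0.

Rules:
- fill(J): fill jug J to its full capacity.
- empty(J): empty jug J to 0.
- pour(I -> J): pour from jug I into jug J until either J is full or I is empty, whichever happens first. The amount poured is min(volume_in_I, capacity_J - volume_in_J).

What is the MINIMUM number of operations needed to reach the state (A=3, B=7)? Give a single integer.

BFS from (A=0, B=0). One shortest path:
  1. fill(B) -> (A=0 B=10)
  2. pour(B -> A) -> (A=3 B=7)
Reached target in 2 moves.

Answer: 2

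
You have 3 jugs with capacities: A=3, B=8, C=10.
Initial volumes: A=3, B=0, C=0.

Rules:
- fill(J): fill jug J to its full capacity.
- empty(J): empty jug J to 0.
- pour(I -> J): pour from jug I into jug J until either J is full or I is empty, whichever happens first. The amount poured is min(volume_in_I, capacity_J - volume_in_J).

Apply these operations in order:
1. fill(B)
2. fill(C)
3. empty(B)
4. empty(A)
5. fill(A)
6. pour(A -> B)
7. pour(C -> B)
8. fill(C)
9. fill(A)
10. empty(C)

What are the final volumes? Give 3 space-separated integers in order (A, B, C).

Answer: 3 8 0

Derivation:
Step 1: fill(B) -> (A=3 B=8 C=0)
Step 2: fill(C) -> (A=3 B=8 C=10)
Step 3: empty(B) -> (A=3 B=0 C=10)
Step 4: empty(A) -> (A=0 B=0 C=10)
Step 5: fill(A) -> (A=3 B=0 C=10)
Step 6: pour(A -> B) -> (A=0 B=3 C=10)
Step 7: pour(C -> B) -> (A=0 B=8 C=5)
Step 8: fill(C) -> (A=0 B=8 C=10)
Step 9: fill(A) -> (A=3 B=8 C=10)
Step 10: empty(C) -> (A=3 B=8 C=0)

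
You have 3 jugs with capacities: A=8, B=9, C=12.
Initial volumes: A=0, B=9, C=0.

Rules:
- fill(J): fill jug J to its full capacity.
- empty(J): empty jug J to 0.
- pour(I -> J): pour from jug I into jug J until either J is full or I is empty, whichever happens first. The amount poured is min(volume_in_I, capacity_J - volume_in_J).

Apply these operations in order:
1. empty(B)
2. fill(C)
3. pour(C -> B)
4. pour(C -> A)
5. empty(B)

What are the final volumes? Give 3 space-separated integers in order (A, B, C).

Step 1: empty(B) -> (A=0 B=0 C=0)
Step 2: fill(C) -> (A=0 B=0 C=12)
Step 3: pour(C -> B) -> (A=0 B=9 C=3)
Step 4: pour(C -> A) -> (A=3 B=9 C=0)
Step 5: empty(B) -> (A=3 B=0 C=0)

Answer: 3 0 0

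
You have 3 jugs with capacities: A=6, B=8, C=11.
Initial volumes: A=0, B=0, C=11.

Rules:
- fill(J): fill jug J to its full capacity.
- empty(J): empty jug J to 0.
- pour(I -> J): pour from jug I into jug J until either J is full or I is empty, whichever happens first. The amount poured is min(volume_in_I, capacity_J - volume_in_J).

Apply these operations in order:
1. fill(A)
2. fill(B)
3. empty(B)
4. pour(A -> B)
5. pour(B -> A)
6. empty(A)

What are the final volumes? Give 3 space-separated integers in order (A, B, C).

Step 1: fill(A) -> (A=6 B=0 C=11)
Step 2: fill(B) -> (A=6 B=8 C=11)
Step 3: empty(B) -> (A=6 B=0 C=11)
Step 4: pour(A -> B) -> (A=0 B=6 C=11)
Step 5: pour(B -> A) -> (A=6 B=0 C=11)
Step 6: empty(A) -> (A=0 B=0 C=11)

Answer: 0 0 11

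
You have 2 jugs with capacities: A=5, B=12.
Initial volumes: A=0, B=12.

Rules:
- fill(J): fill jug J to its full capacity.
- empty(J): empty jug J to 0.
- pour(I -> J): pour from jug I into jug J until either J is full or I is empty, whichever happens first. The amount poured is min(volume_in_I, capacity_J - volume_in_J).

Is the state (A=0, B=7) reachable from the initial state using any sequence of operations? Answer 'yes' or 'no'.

BFS from (A=0, B=12):
  1. pour(B -> A) -> (A=5 B=7)
  2. empty(A) -> (A=0 B=7)
Target reached → yes.

Answer: yes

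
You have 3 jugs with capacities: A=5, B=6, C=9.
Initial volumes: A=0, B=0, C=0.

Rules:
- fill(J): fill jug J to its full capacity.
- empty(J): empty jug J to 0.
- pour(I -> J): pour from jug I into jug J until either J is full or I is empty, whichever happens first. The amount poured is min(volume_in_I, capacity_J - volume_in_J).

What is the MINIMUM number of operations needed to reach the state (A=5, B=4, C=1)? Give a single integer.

BFS from (A=0, B=0, C=0). One shortest path:
  1. fill(A) -> (A=5 B=0 C=0)
  2. pour(A -> B) -> (A=0 B=5 C=0)
  3. fill(A) -> (A=5 B=5 C=0)
  4. pour(A -> B) -> (A=4 B=6 C=0)
  5. pour(B -> C) -> (A=4 B=0 C=6)
  6. pour(A -> B) -> (A=0 B=4 C=6)
  7. pour(C -> A) -> (A=5 B=4 C=1)
Reached target in 7 moves.

Answer: 7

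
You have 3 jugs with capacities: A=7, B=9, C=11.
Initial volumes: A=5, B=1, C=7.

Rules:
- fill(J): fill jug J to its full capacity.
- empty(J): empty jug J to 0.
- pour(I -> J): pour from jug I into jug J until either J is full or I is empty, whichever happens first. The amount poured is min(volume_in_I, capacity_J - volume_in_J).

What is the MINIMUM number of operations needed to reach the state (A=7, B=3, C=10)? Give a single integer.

Answer: 5

Derivation:
BFS from (A=5, B=1, C=7). One shortest path:
  1. pour(A -> C) -> (A=1 B=1 C=11)
  2. pour(C -> B) -> (A=1 B=9 C=3)
  3. pour(B -> A) -> (A=7 B=3 C=3)
  4. pour(A -> C) -> (A=0 B=3 C=10)
  5. fill(A) -> (A=7 B=3 C=10)
Reached target in 5 moves.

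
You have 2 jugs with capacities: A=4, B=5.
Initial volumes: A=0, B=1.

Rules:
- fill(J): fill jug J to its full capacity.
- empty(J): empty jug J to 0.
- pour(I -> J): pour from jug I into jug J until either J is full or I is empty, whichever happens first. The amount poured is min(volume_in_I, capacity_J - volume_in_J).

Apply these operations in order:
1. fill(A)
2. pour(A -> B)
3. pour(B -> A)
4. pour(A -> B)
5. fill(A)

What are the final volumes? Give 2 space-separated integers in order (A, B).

Step 1: fill(A) -> (A=4 B=1)
Step 2: pour(A -> B) -> (A=0 B=5)
Step 3: pour(B -> A) -> (A=4 B=1)
Step 4: pour(A -> B) -> (A=0 B=5)
Step 5: fill(A) -> (A=4 B=5)

Answer: 4 5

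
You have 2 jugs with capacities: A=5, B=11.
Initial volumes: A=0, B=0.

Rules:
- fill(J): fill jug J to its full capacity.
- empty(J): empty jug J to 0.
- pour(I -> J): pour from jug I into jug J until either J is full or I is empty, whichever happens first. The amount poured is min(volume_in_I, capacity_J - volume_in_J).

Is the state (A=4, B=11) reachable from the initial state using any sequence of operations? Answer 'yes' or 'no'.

Answer: yes

Derivation:
BFS from (A=0, B=0):
  1. fill(A) -> (A=5 B=0)
  2. pour(A -> B) -> (A=0 B=5)
  3. fill(A) -> (A=5 B=5)
  4. pour(A -> B) -> (A=0 B=10)
  5. fill(A) -> (A=5 B=10)
  6. pour(A -> B) -> (A=4 B=11)
Target reached → yes.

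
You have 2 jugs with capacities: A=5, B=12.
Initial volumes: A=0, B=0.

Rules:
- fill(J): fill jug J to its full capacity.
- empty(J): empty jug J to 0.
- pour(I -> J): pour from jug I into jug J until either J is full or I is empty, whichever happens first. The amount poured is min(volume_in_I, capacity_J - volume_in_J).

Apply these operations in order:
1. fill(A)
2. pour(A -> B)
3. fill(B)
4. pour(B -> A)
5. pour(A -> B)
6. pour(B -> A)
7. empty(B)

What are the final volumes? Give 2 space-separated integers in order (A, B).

Answer: 5 0

Derivation:
Step 1: fill(A) -> (A=5 B=0)
Step 2: pour(A -> B) -> (A=0 B=5)
Step 3: fill(B) -> (A=0 B=12)
Step 4: pour(B -> A) -> (A=5 B=7)
Step 5: pour(A -> B) -> (A=0 B=12)
Step 6: pour(B -> A) -> (A=5 B=7)
Step 7: empty(B) -> (A=5 B=0)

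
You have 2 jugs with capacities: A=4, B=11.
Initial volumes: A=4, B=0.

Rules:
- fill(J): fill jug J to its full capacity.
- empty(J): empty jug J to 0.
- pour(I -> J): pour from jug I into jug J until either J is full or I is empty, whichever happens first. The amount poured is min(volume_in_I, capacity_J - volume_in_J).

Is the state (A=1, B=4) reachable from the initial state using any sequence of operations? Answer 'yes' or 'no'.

Answer: no

Derivation:
BFS explored all 30 reachable states.
Reachable set includes: (0,0), (0,1), (0,2), (0,3), (0,4), (0,5), (0,6), (0,7), (0,8), (0,9), (0,10), (0,11) ...
Target (A=1, B=4) not in reachable set → no.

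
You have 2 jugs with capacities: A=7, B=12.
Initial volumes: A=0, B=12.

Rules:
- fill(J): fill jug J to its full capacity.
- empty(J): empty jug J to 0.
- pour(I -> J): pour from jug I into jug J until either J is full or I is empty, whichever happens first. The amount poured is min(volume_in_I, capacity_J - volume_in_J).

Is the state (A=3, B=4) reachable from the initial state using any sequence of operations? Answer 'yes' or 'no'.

Answer: no

Derivation:
BFS explored all 38 reachable states.
Reachable set includes: (0,0), (0,1), (0,2), (0,3), (0,4), (0,5), (0,6), (0,7), (0,8), (0,9), (0,10), (0,11) ...
Target (A=3, B=4) not in reachable set → no.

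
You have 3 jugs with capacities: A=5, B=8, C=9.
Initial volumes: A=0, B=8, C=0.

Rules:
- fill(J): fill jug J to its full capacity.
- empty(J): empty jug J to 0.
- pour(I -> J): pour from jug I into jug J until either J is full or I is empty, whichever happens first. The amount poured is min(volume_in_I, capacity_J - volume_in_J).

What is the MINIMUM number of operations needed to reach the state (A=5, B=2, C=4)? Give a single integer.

Answer: 6

Derivation:
BFS from (A=0, B=8, C=0). One shortest path:
  1. pour(B -> A) -> (A=5 B=3 C=0)
  2. empty(A) -> (A=0 B=3 C=0)
  3. pour(B -> C) -> (A=0 B=0 C=3)
  4. fill(B) -> (A=0 B=8 C=3)
  5. pour(B -> C) -> (A=0 B=2 C=9)
  6. pour(C -> A) -> (A=5 B=2 C=4)
Reached target in 6 moves.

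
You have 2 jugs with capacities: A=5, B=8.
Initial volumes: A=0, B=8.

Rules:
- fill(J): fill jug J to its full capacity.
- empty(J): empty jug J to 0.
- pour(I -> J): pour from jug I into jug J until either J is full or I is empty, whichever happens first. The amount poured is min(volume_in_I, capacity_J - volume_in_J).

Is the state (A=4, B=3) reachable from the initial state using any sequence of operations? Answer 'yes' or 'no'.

Answer: no

Derivation:
BFS explored all 26 reachable states.
Reachable set includes: (0,0), (0,1), (0,2), (0,3), (0,4), (0,5), (0,6), (0,7), (0,8), (1,0), (1,8), (2,0) ...
Target (A=4, B=3) not in reachable set → no.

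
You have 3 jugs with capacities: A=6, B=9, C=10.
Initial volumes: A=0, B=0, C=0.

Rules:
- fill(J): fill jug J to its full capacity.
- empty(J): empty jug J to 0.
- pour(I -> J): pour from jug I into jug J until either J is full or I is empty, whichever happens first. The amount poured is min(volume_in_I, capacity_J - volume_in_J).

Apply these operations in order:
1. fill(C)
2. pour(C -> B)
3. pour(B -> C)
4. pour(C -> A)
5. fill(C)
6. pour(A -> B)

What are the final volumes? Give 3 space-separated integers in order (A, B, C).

Step 1: fill(C) -> (A=0 B=0 C=10)
Step 2: pour(C -> B) -> (A=0 B=9 C=1)
Step 3: pour(B -> C) -> (A=0 B=0 C=10)
Step 4: pour(C -> A) -> (A=6 B=0 C=4)
Step 5: fill(C) -> (A=6 B=0 C=10)
Step 6: pour(A -> B) -> (A=0 B=6 C=10)

Answer: 0 6 10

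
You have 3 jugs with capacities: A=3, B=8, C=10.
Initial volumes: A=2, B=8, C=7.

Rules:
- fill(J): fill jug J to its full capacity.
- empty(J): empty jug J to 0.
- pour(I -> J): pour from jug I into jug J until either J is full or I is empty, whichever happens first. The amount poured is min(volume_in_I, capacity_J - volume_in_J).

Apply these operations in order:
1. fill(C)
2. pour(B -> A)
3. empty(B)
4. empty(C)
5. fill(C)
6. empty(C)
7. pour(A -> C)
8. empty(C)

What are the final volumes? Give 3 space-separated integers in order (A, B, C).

Answer: 0 0 0

Derivation:
Step 1: fill(C) -> (A=2 B=8 C=10)
Step 2: pour(B -> A) -> (A=3 B=7 C=10)
Step 3: empty(B) -> (A=3 B=0 C=10)
Step 4: empty(C) -> (A=3 B=0 C=0)
Step 5: fill(C) -> (A=3 B=0 C=10)
Step 6: empty(C) -> (A=3 B=0 C=0)
Step 7: pour(A -> C) -> (A=0 B=0 C=3)
Step 8: empty(C) -> (A=0 B=0 C=0)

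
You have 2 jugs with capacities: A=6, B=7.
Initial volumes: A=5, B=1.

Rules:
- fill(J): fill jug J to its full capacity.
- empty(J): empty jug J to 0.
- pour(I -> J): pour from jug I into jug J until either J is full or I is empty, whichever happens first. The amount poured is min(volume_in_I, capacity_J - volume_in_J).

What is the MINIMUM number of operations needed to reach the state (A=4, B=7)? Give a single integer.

BFS from (A=5, B=1). One shortest path:
  1. empty(B) -> (A=5 B=0)
  2. pour(A -> B) -> (A=0 B=5)
  3. fill(A) -> (A=6 B=5)
  4. pour(A -> B) -> (A=4 B=7)
Reached target in 4 moves.

Answer: 4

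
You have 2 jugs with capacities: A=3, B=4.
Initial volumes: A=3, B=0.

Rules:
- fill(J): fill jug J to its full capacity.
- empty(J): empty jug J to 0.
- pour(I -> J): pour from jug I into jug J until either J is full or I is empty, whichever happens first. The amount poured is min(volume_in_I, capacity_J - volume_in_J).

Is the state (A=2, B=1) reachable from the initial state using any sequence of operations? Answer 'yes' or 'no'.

Answer: no

Derivation:
BFS explored all 14 reachable states.
Reachable set includes: (0,0), (0,1), (0,2), (0,3), (0,4), (1,0), (1,4), (2,0), (2,4), (3,0), (3,1), (3,2) ...
Target (A=2, B=1) not in reachable set → no.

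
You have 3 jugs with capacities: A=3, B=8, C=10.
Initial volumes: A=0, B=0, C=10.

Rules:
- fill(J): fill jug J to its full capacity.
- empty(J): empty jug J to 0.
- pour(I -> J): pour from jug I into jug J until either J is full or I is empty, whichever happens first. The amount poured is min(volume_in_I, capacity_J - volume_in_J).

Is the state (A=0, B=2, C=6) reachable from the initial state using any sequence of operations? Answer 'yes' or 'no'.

BFS from (A=0, B=0, C=10):
  1. fill(B) -> (A=0 B=8 C=10)
  2. empty(C) -> (A=0 B=8 C=0)
  3. pour(B -> A) -> (A=3 B=5 C=0)
  4. pour(A -> C) -> (A=0 B=5 C=3)
  5. pour(B -> A) -> (A=3 B=2 C=3)
  6. pour(A -> C) -> (A=0 B=2 C=6)
Target reached → yes.

Answer: yes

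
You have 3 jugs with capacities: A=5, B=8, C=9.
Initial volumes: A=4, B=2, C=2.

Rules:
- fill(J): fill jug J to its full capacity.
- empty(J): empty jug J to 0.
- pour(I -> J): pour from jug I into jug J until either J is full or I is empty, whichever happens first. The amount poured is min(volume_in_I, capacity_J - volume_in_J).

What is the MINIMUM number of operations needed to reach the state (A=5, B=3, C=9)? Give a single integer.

Answer: 3

Derivation:
BFS from (A=4, B=2, C=2). One shortest path:
  1. pour(B -> A) -> (A=5 B=1 C=2)
  2. pour(C -> B) -> (A=5 B=3 C=0)
  3. fill(C) -> (A=5 B=3 C=9)
Reached target in 3 moves.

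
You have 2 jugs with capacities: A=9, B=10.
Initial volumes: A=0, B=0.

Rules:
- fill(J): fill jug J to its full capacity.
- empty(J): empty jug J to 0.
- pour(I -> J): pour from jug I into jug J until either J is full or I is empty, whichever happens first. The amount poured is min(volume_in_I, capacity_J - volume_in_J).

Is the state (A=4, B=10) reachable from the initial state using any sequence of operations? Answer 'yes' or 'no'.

BFS from (A=0, B=0):
  1. fill(B) -> (A=0 B=10)
  2. pour(B -> A) -> (A=9 B=1)
  3. empty(A) -> (A=0 B=1)
  4. pour(B -> A) -> (A=1 B=0)
  5. fill(B) -> (A=1 B=10)
  6. pour(B -> A) -> (A=9 B=2)
  7. empty(A) -> (A=0 B=2)
  8. pour(B -> A) -> (A=2 B=0)
  9. fill(B) -> (A=2 B=10)
  10. pour(B -> A) -> (A=9 B=3)
  11. empty(A) -> (A=0 B=3)
  12. pour(B -> A) -> (A=3 B=0)
  13. fill(B) -> (A=3 B=10)
  14. pour(B -> A) -> (A=9 B=4)
  15. empty(A) -> (A=0 B=4)
  16. pour(B -> A) -> (A=4 B=0)
  17. fill(B) -> (A=4 B=10)
Target reached → yes.

Answer: yes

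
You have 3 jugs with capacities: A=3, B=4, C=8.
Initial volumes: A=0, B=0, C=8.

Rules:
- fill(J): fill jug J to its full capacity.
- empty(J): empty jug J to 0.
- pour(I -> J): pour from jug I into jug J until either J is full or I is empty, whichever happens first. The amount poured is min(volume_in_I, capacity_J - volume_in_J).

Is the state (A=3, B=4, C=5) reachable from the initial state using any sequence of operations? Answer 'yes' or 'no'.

Answer: yes

Derivation:
BFS from (A=0, B=0, C=8):
  1. fill(B) -> (A=0 B=4 C=8)
  2. pour(C -> A) -> (A=3 B=4 C=5)
Target reached → yes.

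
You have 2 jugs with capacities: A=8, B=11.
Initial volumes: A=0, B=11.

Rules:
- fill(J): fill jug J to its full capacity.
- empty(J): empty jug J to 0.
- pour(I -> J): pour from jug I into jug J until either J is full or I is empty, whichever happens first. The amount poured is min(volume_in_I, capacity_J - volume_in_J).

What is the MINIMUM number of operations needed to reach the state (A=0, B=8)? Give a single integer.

Answer: 3

Derivation:
BFS from (A=0, B=11). One shortest path:
  1. fill(A) -> (A=8 B=11)
  2. empty(B) -> (A=8 B=0)
  3. pour(A -> B) -> (A=0 B=8)
Reached target in 3 moves.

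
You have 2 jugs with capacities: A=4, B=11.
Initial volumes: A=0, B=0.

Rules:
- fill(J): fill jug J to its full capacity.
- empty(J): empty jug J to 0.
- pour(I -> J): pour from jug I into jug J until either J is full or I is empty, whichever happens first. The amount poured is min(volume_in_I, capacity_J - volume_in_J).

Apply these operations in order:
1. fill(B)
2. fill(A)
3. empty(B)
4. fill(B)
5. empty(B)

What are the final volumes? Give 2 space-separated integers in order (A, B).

Answer: 4 0

Derivation:
Step 1: fill(B) -> (A=0 B=11)
Step 2: fill(A) -> (A=4 B=11)
Step 3: empty(B) -> (A=4 B=0)
Step 4: fill(B) -> (A=4 B=11)
Step 5: empty(B) -> (A=4 B=0)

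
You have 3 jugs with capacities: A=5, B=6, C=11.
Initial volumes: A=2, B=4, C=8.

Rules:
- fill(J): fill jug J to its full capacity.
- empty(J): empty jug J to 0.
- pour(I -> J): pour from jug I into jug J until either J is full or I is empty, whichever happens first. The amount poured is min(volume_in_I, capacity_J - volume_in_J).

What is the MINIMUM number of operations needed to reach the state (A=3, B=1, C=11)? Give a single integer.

Answer: 5

Derivation:
BFS from (A=2, B=4, C=8). One shortest path:
  1. empty(A) -> (A=0 B=4 C=8)
  2. fill(C) -> (A=0 B=4 C=11)
  3. pour(C -> A) -> (A=5 B=4 C=6)
  4. pour(A -> B) -> (A=3 B=6 C=6)
  5. pour(B -> C) -> (A=3 B=1 C=11)
Reached target in 5 moves.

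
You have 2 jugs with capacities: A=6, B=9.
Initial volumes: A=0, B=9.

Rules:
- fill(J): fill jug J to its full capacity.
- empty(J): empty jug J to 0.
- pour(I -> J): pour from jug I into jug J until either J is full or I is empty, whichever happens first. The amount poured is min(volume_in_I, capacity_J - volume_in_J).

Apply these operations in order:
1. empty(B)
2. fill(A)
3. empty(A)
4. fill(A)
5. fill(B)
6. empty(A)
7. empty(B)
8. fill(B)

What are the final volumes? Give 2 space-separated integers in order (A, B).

Step 1: empty(B) -> (A=0 B=0)
Step 2: fill(A) -> (A=6 B=0)
Step 3: empty(A) -> (A=0 B=0)
Step 4: fill(A) -> (A=6 B=0)
Step 5: fill(B) -> (A=6 B=9)
Step 6: empty(A) -> (A=0 B=9)
Step 7: empty(B) -> (A=0 B=0)
Step 8: fill(B) -> (A=0 B=9)

Answer: 0 9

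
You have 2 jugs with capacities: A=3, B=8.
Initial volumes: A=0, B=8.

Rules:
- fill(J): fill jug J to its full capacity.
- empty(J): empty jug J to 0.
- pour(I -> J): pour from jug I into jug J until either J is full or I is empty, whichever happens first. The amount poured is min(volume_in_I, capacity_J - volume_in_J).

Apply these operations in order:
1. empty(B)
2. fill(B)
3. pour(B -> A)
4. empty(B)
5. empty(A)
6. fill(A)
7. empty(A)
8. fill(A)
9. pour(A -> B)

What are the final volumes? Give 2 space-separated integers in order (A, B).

Step 1: empty(B) -> (A=0 B=0)
Step 2: fill(B) -> (A=0 B=8)
Step 3: pour(B -> A) -> (A=3 B=5)
Step 4: empty(B) -> (A=3 B=0)
Step 5: empty(A) -> (A=0 B=0)
Step 6: fill(A) -> (A=3 B=0)
Step 7: empty(A) -> (A=0 B=0)
Step 8: fill(A) -> (A=3 B=0)
Step 9: pour(A -> B) -> (A=0 B=3)

Answer: 0 3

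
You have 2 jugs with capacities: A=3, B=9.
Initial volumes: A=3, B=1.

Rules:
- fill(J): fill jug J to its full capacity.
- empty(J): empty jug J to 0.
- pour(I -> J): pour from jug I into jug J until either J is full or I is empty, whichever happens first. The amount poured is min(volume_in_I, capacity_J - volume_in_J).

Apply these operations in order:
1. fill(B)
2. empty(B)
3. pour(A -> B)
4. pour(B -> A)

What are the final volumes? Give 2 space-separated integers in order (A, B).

Step 1: fill(B) -> (A=3 B=9)
Step 2: empty(B) -> (A=3 B=0)
Step 3: pour(A -> B) -> (A=0 B=3)
Step 4: pour(B -> A) -> (A=3 B=0)

Answer: 3 0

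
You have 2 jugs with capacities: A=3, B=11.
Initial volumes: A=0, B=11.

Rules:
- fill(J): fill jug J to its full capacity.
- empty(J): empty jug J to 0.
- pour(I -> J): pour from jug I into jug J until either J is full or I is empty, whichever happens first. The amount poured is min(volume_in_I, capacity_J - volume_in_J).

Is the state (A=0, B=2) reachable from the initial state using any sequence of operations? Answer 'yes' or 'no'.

Answer: yes

Derivation:
BFS from (A=0, B=11):
  1. pour(B -> A) -> (A=3 B=8)
  2. empty(A) -> (A=0 B=8)
  3. pour(B -> A) -> (A=3 B=5)
  4. empty(A) -> (A=0 B=5)
  5. pour(B -> A) -> (A=3 B=2)
  6. empty(A) -> (A=0 B=2)
Target reached → yes.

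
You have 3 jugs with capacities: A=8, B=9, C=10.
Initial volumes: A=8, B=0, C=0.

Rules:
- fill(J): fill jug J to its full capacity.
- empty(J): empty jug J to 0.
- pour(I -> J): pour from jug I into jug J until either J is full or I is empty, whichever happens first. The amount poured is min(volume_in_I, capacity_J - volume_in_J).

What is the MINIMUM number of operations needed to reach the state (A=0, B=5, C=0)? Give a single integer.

Answer: 8

Derivation:
BFS from (A=8, B=0, C=0). One shortest path:
  1. fill(B) -> (A=8 B=9 C=0)
  2. pour(A -> C) -> (A=0 B=9 C=8)
  3. fill(A) -> (A=8 B=9 C=8)
  4. pour(A -> C) -> (A=6 B=9 C=10)
  5. empty(C) -> (A=6 B=9 C=0)
  6. pour(A -> C) -> (A=0 B=9 C=6)
  7. pour(B -> C) -> (A=0 B=5 C=10)
  8. empty(C) -> (A=0 B=5 C=0)
Reached target in 8 moves.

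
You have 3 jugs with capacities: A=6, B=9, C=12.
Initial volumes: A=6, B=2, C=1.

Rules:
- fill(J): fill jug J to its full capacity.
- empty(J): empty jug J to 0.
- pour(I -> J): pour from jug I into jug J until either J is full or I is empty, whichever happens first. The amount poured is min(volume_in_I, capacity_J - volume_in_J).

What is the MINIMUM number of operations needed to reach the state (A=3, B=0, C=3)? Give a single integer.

BFS from (A=6, B=2, C=1). One shortest path:
  1. pour(B -> C) -> (A=6 B=0 C=3)
  2. pour(A -> B) -> (A=0 B=6 C=3)
  3. fill(A) -> (A=6 B=6 C=3)
  4. pour(A -> B) -> (A=3 B=9 C=3)
  5. empty(B) -> (A=3 B=0 C=3)
Reached target in 5 moves.

Answer: 5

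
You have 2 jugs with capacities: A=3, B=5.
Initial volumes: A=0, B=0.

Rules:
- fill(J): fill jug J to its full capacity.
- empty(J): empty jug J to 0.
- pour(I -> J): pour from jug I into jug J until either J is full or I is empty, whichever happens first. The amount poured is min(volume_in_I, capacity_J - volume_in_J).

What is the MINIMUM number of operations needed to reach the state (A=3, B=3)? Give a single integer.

Answer: 3

Derivation:
BFS from (A=0, B=0). One shortest path:
  1. fill(A) -> (A=3 B=0)
  2. pour(A -> B) -> (A=0 B=3)
  3. fill(A) -> (A=3 B=3)
Reached target in 3 moves.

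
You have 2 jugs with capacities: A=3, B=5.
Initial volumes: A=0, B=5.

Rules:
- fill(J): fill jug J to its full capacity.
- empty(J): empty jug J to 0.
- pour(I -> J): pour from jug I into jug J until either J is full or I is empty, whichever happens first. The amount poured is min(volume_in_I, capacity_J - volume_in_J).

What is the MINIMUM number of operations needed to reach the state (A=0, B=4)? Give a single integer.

Answer: 6

Derivation:
BFS from (A=0, B=5). One shortest path:
  1. pour(B -> A) -> (A=3 B=2)
  2. empty(A) -> (A=0 B=2)
  3. pour(B -> A) -> (A=2 B=0)
  4. fill(B) -> (A=2 B=5)
  5. pour(B -> A) -> (A=3 B=4)
  6. empty(A) -> (A=0 B=4)
Reached target in 6 moves.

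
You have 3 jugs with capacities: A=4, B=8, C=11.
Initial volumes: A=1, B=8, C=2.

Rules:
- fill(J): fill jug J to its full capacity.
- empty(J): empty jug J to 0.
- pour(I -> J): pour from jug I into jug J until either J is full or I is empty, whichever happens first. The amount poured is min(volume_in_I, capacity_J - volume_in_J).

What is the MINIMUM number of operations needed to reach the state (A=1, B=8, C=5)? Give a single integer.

BFS from (A=1, B=8, C=2). One shortest path:
  1. empty(B) -> (A=1 B=0 C=2)
  2. pour(C -> B) -> (A=1 B=2 C=0)
  3. fill(C) -> (A=1 B=2 C=11)
  4. pour(C -> B) -> (A=1 B=8 C=5)
Reached target in 4 moves.

Answer: 4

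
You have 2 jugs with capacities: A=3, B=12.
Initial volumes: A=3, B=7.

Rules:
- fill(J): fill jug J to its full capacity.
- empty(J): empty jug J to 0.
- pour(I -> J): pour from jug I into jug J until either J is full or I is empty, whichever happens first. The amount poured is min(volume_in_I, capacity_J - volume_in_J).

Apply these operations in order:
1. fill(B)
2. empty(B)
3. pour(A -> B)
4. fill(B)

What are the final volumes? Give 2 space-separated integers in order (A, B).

Step 1: fill(B) -> (A=3 B=12)
Step 2: empty(B) -> (A=3 B=0)
Step 3: pour(A -> B) -> (A=0 B=3)
Step 4: fill(B) -> (A=0 B=12)

Answer: 0 12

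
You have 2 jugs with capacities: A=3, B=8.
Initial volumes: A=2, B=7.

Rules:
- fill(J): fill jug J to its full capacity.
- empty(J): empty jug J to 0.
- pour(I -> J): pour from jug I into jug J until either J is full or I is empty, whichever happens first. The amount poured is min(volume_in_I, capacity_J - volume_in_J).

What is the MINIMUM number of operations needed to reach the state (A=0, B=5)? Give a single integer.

BFS from (A=2, B=7). One shortest path:
  1. empty(A) -> (A=0 B=7)
  2. fill(B) -> (A=0 B=8)
  3. pour(B -> A) -> (A=3 B=5)
  4. empty(A) -> (A=0 B=5)
Reached target in 4 moves.

Answer: 4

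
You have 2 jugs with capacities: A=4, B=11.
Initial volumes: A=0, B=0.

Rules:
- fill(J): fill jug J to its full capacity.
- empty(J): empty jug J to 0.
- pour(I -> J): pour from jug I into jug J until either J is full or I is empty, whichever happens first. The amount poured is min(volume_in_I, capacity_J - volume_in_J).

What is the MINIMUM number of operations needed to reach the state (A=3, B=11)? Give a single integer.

BFS from (A=0, B=0). One shortest path:
  1. fill(B) -> (A=0 B=11)
  2. pour(B -> A) -> (A=4 B=7)
  3. empty(A) -> (A=0 B=7)
  4. pour(B -> A) -> (A=4 B=3)
  5. empty(A) -> (A=0 B=3)
  6. pour(B -> A) -> (A=3 B=0)
  7. fill(B) -> (A=3 B=11)
Reached target in 7 moves.

Answer: 7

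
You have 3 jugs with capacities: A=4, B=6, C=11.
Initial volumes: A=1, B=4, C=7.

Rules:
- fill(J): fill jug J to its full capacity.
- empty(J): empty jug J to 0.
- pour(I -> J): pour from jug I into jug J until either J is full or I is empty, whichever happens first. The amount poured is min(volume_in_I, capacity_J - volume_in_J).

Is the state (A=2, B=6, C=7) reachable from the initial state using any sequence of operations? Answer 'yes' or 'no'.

Answer: yes

Derivation:
BFS from (A=1, B=4, C=7):
  1. fill(A) -> (A=4 B=4 C=7)
  2. pour(A -> B) -> (A=2 B=6 C=7)
Target reached → yes.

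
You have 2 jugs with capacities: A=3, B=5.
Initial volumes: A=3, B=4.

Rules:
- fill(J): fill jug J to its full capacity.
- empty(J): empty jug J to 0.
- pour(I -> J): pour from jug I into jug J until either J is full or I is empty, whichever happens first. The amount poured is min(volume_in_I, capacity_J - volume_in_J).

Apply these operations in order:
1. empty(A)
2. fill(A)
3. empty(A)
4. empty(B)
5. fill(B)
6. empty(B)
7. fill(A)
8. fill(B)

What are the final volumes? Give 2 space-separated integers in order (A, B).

Step 1: empty(A) -> (A=0 B=4)
Step 2: fill(A) -> (A=3 B=4)
Step 3: empty(A) -> (A=0 B=4)
Step 4: empty(B) -> (A=0 B=0)
Step 5: fill(B) -> (A=0 B=5)
Step 6: empty(B) -> (A=0 B=0)
Step 7: fill(A) -> (A=3 B=0)
Step 8: fill(B) -> (A=3 B=5)

Answer: 3 5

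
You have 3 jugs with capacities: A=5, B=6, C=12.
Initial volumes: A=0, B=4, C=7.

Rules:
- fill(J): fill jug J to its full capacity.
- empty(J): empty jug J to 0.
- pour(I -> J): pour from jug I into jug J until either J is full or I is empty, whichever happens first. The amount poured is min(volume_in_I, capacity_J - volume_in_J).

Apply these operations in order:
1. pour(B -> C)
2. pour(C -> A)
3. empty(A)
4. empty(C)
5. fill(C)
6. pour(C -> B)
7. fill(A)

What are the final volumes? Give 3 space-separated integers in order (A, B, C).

Answer: 5 6 6

Derivation:
Step 1: pour(B -> C) -> (A=0 B=0 C=11)
Step 2: pour(C -> A) -> (A=5 B=0 C=6)
Step 3: empty(A) -> (A=0 B=0 C=6)
Step 4: empty(C) -> (A=0 B=0 C=0)
Step 5: fill(C) -> (A=0 B=0 C=12)
Step 6: pour(C -> B) -> (A=0 B=6 C=6)
Step 7: fill(A) -> (A=5 B=6 C=6)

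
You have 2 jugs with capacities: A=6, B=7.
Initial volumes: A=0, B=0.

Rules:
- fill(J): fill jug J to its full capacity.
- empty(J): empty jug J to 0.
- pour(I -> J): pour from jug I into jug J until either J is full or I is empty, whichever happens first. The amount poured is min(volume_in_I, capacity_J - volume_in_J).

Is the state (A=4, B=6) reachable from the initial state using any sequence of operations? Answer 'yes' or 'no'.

Answer: no

Derivation:
BFS explored all 26 reachable states.
Reachable set includes: (0,0), (0,1), (0,2), (0,3), (0,4), (0,5), (0,6), (0,7), (1,0), (1,7), (2,0), (2,7) ...
Target (A=4, B=6) not in reachable set → no.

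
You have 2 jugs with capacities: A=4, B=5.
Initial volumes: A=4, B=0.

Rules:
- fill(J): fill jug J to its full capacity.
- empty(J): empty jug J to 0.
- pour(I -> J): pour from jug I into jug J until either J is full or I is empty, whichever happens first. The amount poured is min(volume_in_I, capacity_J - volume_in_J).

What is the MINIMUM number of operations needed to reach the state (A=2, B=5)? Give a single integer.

Answer: 7

Derivation:
BFS from (A=4, B=0). One shortest path:
  1. pour(A -> B) -> (A=0 B=4)
  2. fill(A) -> (A=4 B=4)
  3. pour(A -> B) -> (A=3 B=5)
  4. empty(B) -> (A=3 B=0)
  5. pour(A -> B) -> (A=0 B=3)
  6. fill(A) -> (A=4 B=3)
  7. pour(A -> B) -> (A=2 B=5)
Reached target in 7 moves.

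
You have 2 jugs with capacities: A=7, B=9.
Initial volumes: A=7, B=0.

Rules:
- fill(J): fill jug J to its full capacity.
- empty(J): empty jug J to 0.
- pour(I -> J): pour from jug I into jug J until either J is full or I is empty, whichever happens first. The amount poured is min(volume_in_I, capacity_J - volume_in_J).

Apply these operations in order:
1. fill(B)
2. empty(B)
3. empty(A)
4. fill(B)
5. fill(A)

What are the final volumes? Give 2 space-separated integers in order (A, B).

Step 1: fill(B) -> (A=7 B=9)
Step 2: empty(B) -> (A=7 B=0)
Step 3: empty(A) -> (A=0 B=0)
Step 4: fill(B) -> (A=0 B=9)
Step 5: fill(A) -> (A=7 B=9)

Answer: 7 9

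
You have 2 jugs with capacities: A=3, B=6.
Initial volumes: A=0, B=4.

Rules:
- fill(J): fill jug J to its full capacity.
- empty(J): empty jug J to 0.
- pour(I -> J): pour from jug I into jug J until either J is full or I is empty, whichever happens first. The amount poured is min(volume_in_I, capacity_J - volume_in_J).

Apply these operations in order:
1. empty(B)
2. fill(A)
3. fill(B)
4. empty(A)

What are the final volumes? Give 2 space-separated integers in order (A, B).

Answer: 0 6

Derivation:
Step 1: empty(B) -> (A=0 B=0)
Step 2: fill(A) -> (A=3 B=0)
Step 3: fill(B) -> (A=3 B=6)
Step 4: empty(A) -> (A=0 B=6)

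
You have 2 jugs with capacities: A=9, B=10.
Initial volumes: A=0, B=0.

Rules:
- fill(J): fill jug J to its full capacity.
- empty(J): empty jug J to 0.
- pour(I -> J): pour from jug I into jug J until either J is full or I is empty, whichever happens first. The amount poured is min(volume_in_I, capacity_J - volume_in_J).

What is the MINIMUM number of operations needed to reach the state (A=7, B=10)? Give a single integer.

Answer: 8

Derivation:
BFS from (A=0, B=0). One shortest path:
  1. fill(A) -> (A=9 B=0)
  2. pour(A -> B) -> (A=0 B=9)
  3. fill(A) -> (A=9 B=9)
  4. pour(A -> B) -> (A=8 B=10)
  5. empty(B) -> (A=8 B=0)
  6. pour(A -> B) -> (A=0 B=8)
  7. fill(A) -> (A=9 B=8)
  8. pour(A -> B) -> (A=7 B=10)
Reached target in 8 moves.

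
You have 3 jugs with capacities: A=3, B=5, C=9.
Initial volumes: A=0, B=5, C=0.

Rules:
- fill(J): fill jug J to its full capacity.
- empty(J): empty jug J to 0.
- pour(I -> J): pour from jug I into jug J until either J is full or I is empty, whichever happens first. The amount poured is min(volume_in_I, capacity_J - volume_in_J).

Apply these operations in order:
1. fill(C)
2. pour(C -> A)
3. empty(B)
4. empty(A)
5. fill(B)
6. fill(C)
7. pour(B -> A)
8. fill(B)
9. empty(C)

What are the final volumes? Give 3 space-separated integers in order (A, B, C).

Step 1: fill(C) -> (A=0 B=5 C=9)
Step 2: pour(C -> A) -> (A=3 B=5 C=6)
Step 3: empty(B) -> (A=3 B=0 C=6)
Step 4: empty(A) -> (A=0 B=0 C=6)
Step 5: fill(B) -> (A=0 B=5 C=6)
Step 6: fill(C) -> (A=0 B=5 C=9)
Step 7: pour(B -> A) -> (A=3 B=2 C=9)
Step 8: fill(B) -> (A=3 B=5 C=9)
Step 9: empty(C) -> (A=3 B=5 C=0)

Answer: 3 5 0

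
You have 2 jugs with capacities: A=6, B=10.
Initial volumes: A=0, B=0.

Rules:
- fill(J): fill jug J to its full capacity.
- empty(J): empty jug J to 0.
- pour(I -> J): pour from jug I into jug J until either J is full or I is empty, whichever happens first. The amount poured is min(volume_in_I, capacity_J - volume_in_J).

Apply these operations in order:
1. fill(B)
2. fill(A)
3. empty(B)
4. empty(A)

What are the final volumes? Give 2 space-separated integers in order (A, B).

Step 1: fill(B) -> (A=0 B=10)
Step 2: fill(A) -> (A=6 B=10)
Step 3: empty(B) -> (A=6 B=0)
Step 4: empty(A) -> (A=0 B=0)

Answer: 0 0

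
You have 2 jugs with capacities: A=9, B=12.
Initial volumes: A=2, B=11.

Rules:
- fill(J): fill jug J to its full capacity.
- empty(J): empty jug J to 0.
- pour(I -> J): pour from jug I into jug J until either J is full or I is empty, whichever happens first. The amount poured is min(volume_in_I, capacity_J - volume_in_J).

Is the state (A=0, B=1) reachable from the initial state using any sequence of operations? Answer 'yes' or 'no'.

Answer: yes

Derivation:
BFS from (A=2, B=11):
  1. pour(A -> B) -> (A=1 B=12)
  2. empty(B) -> (A=1 B=0)
  3. pour(A -> B) -> (A=0 B=1)
Target reached → yes.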